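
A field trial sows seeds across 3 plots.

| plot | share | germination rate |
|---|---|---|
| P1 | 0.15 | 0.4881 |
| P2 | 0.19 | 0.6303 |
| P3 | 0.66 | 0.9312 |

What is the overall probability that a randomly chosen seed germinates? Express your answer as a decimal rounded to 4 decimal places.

P(G) = P(G|P1)·P(P1) + P(G|P2)·P(P2) + P(G|P3)·P(P3)
      = 0.4881·0.15 + 0.6303·0.19 + 0.9312·0.66
      = 0.073215 + 0.119757 + 0.614592 = 0.807564

0.8076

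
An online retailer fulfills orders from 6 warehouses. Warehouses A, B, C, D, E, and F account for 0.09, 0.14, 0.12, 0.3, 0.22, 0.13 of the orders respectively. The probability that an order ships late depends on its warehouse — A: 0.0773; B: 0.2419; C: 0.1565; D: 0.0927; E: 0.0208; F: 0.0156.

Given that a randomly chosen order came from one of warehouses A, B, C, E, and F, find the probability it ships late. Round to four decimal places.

Let S = {A, B, C, E, F}.
P(S) = 0.09 + 0.14 + 0.12 + 0.22 + 0.13 = 0.7.
P(L ∩ S) = 0.0773·0.09 + 0.2419·0.14 + 0.1565·0.12 + 0.0208·0.22 + 0.0156·0.13 = 0.006957 + 0.033866 + 0.01878 + 0.004576 + 0.002028 = 0.066207.
P(L | S) = 0.066207 / 0.7 = 0.094581…

P(L|S) ≈ 0.0946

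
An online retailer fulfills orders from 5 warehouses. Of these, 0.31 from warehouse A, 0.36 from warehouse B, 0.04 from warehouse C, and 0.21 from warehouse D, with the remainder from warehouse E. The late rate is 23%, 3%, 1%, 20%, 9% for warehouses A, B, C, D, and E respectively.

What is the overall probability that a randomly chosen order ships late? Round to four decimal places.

P(E) = 1 − (0.31 + 0.36 + 0.04 + 0.21) = 0.08.
P(L) = P(L|A)·P(A) + P(L|B)·P(B) + P(L|C)·P(C) + P(L|D)·P(D) + P(L|E)·P(E)
      = 0.23·0.31 + 0.03·0.36 + 0.01·0.04 + 0.2·0.21 + 0.09·0.08
      = 0.0713 + 0.0108 + 0.0004 + 0.042 + 0.0072 = 0.1317

0.1317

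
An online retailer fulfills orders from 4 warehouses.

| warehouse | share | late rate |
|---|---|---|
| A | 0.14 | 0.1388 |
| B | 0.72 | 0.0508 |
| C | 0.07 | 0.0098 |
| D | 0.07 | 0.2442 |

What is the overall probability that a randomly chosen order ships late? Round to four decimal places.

0.0738

Summing over the partition,
P(L) = P(L|A)·P(A) + P(L|B)·P(B) + P(L|C)·P(C) + P(L|D)·P(D)
      = 0.1388·0.14 + 0.0508·0.72 + 0.0098·0.07 + 0.2442·0.07
      = 0.019432 + 0.036576 + 0.000686 + 0.017094 = 0.073788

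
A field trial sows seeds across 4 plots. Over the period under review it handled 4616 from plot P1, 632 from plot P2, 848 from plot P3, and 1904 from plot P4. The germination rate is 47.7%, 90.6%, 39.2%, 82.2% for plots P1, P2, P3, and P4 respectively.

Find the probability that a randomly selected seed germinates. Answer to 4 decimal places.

Total: 4616 + 632 + 848 + 1904 = 8000.
P(P1) = 4616/8000 = 0.577. P(P2) = 632/8000 = 0.079. P(P3) = 848/8000 = 0.106. P(P4) = 1904/8000 = 0.238.
P(G) = P(G|P1)·P(P1) + P(G|P2)·P(P2) + P(G|P3)·P(P3) + P(G|P4)·P(P4)
      = 0.477·0.577 + 0.906·0.079 + 0.392·0.106 + 0.822·0.238
      = 0.275229 + 0.071574 + 0.041552 + 0.195636 = 0.583991

0.5840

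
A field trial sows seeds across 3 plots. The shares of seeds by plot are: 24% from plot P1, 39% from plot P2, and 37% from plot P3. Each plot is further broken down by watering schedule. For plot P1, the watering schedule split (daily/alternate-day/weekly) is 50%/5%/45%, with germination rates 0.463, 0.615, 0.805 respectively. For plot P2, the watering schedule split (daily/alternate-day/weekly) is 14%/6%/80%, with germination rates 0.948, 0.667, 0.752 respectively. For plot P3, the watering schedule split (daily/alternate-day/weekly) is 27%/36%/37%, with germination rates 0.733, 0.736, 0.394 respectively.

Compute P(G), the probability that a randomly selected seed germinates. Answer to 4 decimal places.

P(G) ≈ 0.6771

P(G|P1) = 0.5·0.463 + 0.05·0.615 + 0.45·0.805 = 0.2315 + 0.03075 + 0.36225 = 0.6245
P(G|P2) = 0.14·0.948 + 0.06·0.667 + 0.8·0.752 = 0.13272 + 0.04002 + 0.6016 = 0.77434
P(G|P3) = 0.27·0.733 + 0.36·0.736 + 0.37·0.394 = 0.19791 + 0.26496 + 0.14578 = 0.60865
By total probability over the outer partition,
P(G) = 0.24·0.6245 + 0.39·0.77434 + 0.37·0.60865
      = 0.14988 + 0.3019926 + 0.2252005 = 0.6770731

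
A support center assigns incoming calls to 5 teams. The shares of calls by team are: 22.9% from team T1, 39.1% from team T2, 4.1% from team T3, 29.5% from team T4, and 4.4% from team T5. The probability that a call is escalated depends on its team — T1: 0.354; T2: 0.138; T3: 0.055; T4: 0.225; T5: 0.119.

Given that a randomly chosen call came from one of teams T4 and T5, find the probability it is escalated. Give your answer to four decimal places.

0.2112

Let S = {T4, T5}.
P(S) = 0.295 + 0.044 = 0.339.
P(E ∩ S) = 0.225·0.295 + 0.119·0.044 = 0.066375 + 0.005236 = 0.071611.
P(E | S) = 0.071611 / 0.339 = 0.211242…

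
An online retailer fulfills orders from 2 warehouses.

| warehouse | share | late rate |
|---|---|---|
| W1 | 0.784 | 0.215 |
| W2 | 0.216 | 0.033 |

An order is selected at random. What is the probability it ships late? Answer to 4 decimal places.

P(L) = P(L|W1)·P(W1) + P(L|W2)·P(W2)
      = 0.215·0.784 + 0.033·0.216
      = 0.16856 + 0.007128 = 0.175688

P(L) ≈ 0.1757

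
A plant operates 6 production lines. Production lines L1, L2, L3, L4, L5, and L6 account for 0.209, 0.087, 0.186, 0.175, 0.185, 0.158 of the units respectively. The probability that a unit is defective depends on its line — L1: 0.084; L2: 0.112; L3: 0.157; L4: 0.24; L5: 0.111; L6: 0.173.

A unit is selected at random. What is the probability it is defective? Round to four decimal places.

Using total probability over the partition,
P(D) = P(D|L1)·P(L1) + P(D|L2)·P(L2) + P(D|L3)·P(L3) + P(D|L4)·P(L4) + P(D|L5)·P(L5) + P(D|L6)·P(L6)
      = 0.084·0.209 + 0.112·0.087 + 0.157·0.186 + 0.24·0.175 + 0.111·0.185 + 0.173·0.158
      = 0.017556 + 0.009744 + 0.029202 + 0.042 + 0.020535 + 0.027334 = 0.146371

P(D) ≈ 0.1464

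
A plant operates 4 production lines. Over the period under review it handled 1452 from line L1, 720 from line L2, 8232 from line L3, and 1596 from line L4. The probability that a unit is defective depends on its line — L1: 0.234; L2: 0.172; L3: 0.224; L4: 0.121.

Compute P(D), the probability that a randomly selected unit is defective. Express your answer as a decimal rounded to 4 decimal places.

Total: 1452 + 720 + 8232 + 1596 = 12000.
P(L1) = 1452/12000 = 0.121. P(L2) = 720/12000 = 0.06. P(L3) = 8232/12000 = 0.686. P(L4) = 1596/12000 = 0.133.
P(D) = P(D|L1)·P(L1) + P(D|L2)·P(L2) + P(D|L3)·P(L3) + P(D|L4)·P(L4)
      = 0.234·0.121 + 0.172·0.06 + 0.224·0.686 + 0.121·0.133
      = 0.028314 + 0.01032 + 0.153664 + 0.016093 = 0.208391

P(D) ≈ 0.2084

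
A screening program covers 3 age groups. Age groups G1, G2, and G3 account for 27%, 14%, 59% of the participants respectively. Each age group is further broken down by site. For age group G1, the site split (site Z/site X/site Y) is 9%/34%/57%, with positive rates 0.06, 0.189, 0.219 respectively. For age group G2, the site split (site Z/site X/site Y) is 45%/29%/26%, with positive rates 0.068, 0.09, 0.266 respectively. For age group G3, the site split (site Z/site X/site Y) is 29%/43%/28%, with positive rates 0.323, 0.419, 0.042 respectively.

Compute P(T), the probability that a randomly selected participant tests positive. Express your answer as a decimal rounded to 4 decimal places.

0.2386

P(T|G1) = 0.09·0.06 + 0.34·0.189 + 0.57·0.219 = 0.0054 + 0.06426 + 0.12483 = 0.19449
P(T|G2) = 0.45·0.068 + 0.29·0.09 + 0.26·0.266 = 0.0306 + 0.0261 + 0.06916 = 0.12586
P(T|G3) = 0.29·0.323 + 0.43·0.419 + 0.28·0.042 = 0.09367 + 0.18017 + 0.01176 = 0.2856
By total probability over the outer partition,
P(T) = 0.27·0.19449 + 0.14·0.12586 + 0.59·0.2856
      = 0.0525123 + 0.0176204 + 0.168504 = 0.2386367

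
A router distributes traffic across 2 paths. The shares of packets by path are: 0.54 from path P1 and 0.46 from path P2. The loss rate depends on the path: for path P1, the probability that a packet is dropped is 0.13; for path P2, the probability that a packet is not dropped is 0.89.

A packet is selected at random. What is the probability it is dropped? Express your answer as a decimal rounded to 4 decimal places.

0.1208

P(L|P2) = 1 − 0.89 = 0.11.
Using total probability over the partition,
P(L) = P(L|P1)·P(P1) + P(L|P2)·P(P2)
      = 0.13·0.54 + 0.11·0.46
      = 0.0702 + 0.0506 = 0.1208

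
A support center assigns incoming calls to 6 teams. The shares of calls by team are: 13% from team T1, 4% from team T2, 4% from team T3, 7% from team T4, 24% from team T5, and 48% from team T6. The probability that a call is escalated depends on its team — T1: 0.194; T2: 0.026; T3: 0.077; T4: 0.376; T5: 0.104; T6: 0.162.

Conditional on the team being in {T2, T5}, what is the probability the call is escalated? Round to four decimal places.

Let S = {T2, T5}.
P(S) = 0.04 + 0.24 = 0.28.
P(E ∩ S) = 0.026·0.04 + 0.104·0.24 = 0.00104 + 0.02496 = 0.026.
P(E | S) = 0.026 / 0.28 = 0.092857…

P(E|S) ≈ 0.0929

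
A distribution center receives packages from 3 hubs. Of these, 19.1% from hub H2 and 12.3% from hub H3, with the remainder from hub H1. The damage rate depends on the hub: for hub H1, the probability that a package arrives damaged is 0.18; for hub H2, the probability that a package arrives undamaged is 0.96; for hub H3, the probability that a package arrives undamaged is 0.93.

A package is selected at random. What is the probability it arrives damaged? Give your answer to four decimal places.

P(H1) = 1 − (0.191 + 0.123) = 0.686.
P(D|H2) = 1 − 0.96 = 0.04.
P(D|H3) = 1 − 0.93 = 0.07.
P(D) = P(D|H1)·P(H1) + P(D|H2)·P(H2) + P(D|H3)·P(H3)
      = 0.18·0.686 + 0.04·0.191 + 0.07·0.123
      = 0.12348 + 0.00764 + 0.00861 = 0.13973

0.1397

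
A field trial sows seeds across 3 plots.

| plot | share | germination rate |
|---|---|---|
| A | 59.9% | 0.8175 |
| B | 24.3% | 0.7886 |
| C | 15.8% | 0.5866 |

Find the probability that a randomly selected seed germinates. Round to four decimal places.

0.7740

P(G) = P(G|A)·P(A) + P(G|B)·P(B) + P(G|C)·P(C)
      = 0.8175·0.599 + 0.7886·0.243 + 0.5866·0.158
      = 0.4896825 + 0.1916298 + 0.0926828 = 0.7739951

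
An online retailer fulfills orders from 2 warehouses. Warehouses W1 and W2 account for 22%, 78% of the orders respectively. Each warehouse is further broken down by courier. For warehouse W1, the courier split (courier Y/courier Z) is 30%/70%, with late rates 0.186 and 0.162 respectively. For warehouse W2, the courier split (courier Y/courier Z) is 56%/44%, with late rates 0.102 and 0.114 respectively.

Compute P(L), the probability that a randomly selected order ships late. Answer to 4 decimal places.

P(L|W1) = 0.3·0.186 + 0.7·0.162 = 0.0558 + 0.1134 = 0.1692
P(L|W2) = 0.56·0.102 + 0.44·0.114 = 0.05712 + 0.05016 = 0.10728
By total probability over the outer partition,
P(L) = 0.22·0.1692 + 0.78·0.10728
      = 0.037224 + 0.0836784 = 0.1209024

0.1209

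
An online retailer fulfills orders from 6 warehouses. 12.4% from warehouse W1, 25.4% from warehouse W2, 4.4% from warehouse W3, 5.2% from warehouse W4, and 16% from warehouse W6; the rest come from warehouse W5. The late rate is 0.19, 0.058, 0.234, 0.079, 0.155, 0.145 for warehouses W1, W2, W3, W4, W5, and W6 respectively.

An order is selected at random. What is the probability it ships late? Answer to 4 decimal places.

P(W5) = 1 − (0.124 + 0.254 + 0.044 + 0.052 + 0.16) = 0.366.
P(L) = P(L|W1)·P(W1) + P(L|W2)·P(W2) + P(L|W3)·P(W3) + P(L|W4)·P(W4) + P(L|W5)·P(W5) + P(L|W6)·P(W6)
      = 0.19·0.124 + 0.058·0.254 + 0.234·0.044 + 0.079·0.052 + 0.155·0.366 + 0.145·0.16
      = 0.02356 + 0.014732 + 0.010296 + 0.004108 + 0.05673 + 0.0232 = 0.132626

0.1326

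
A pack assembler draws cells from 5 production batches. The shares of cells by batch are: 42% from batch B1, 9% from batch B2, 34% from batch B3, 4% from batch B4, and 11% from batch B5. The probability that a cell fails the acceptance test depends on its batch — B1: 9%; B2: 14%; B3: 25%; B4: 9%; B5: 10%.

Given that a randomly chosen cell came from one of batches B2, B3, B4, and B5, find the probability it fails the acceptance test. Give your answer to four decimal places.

P(F|S) ≈ 0.1934

Let S = {B2, B3, B4, B5}.
P(S) = 0.09 + 0.34 + 0.04 + 0.11 = 0.58.
P(F ∩ S) = 0.14·0.09 + 0.25·0.34 + 0.09·0.04 + 0.1·0.11 = 0.0126 + 0.085 + 0.0036 + 0.011 = 0.1122.
P(F | S) = 0.1122 / 0.58 = 0.193448…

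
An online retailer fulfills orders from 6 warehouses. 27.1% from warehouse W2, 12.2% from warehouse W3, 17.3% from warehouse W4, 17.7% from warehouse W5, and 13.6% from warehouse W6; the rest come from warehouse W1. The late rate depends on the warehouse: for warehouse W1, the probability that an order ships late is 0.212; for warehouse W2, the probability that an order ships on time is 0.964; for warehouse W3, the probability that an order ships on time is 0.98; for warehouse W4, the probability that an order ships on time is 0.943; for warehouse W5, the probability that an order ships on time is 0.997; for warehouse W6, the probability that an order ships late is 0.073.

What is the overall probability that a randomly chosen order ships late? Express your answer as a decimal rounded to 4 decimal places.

P(L) ≈ 0.0582

P(W1) = 1 − (0.271 + 0.122 + 0.173 + 0.177 + 0.136) = 0.121.
P(L|W2) = 1 − 0.964 = 0.036.
P(L|W3) = 1 − 0.98 = 0.02.
P(L|W4) = 1 − 0.943 = 0.057.
P(L|W5) = 1 − 0.997 = 0.003.
P(L) = P(L|W1)·P(W1) + P(L|W2)·P(W2) + P(L|W3)·P(W3) + P(L|W4)·P(W4) + P(L|W5)·P(W5) + P(L|W6)·P(W6)
      = 0.212·0.121 + 0.036·0.271 + 0.02·0.122 + 0.057·0.173 + 0.003·0.177 + 0.073·0.136
      = 0.025652 + 0.009756 + 0.00244 + 0.009861 + 0.000531 + 0.009928 = 0.058168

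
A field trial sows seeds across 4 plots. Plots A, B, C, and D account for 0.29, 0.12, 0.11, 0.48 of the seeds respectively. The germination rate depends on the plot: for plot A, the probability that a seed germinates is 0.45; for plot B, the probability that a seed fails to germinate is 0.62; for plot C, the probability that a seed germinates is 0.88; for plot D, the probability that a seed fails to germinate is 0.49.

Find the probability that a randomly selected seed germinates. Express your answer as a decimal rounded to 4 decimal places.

P(G|B) = 1 − 0.62 = 0.38.
P(G|D) = 1 − 0.49 = 0.51.
P(G) = P(G|A)·P(A) + P(G|B)·P(B) + P(G|C)·P(C) + P(G|D)·P(D)
      = 0.45·0.29 + 0.38·0.12 + 0.88·0.11 + 0.51·0.48
      = 0.1305 + 0.0456 + 0.0968 + 0.2448 = 0.5177

0.5177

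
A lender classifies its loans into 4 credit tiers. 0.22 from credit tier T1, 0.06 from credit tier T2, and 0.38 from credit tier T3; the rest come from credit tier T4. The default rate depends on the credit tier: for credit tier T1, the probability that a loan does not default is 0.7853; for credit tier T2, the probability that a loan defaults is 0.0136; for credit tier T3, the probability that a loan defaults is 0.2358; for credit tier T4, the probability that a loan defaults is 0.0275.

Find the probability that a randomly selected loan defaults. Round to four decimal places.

P(D) ≈ 0.1470

P(T4) = 1 − (0.22 + 0.06 + 0.38) = 0.34.
P(D|T1) = 1 − 0.7853 = 0.2147.
P(D) = P(D|T1)·P(T1) + P(D|T2)·P(T2) + P(D|T3)·P(T3) + P(D|T4)·P(T4)
      = 0.2147·0.22 + 0.0136·0.06 + 0.2358·0.38 + 0.0275·0.34
      = 0.047234 + 0.000816 + 0.089604 + 0.00935 = 0.147004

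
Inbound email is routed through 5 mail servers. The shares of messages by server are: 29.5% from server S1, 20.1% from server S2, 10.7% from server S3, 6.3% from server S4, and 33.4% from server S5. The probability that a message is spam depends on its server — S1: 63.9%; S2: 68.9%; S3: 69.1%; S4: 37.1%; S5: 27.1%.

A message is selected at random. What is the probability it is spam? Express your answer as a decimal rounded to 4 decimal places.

P(S) = P(S|S1)·P(S1) + P(S|S2)·P(S2) + P(S|S3)·P(S3) + P(S|S4)·P(S4) + P(S|S5)·P(S5)
      = 0.639·0.295 + 0.689·0.201 + 0.691·0.107 + 0.371·0.063 + 0.271·0.334
      = 0.188505 + 0.138489 + 0.073937 + 0.023373 + 0.090514 = 0.514818

P(S) ≈ 0.5148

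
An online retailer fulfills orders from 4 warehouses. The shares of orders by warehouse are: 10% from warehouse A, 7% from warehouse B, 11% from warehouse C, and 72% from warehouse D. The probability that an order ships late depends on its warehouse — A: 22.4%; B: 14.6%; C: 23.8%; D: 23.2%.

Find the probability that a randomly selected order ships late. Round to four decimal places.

P(L) = P(L|A)·P(A) + P(L|B)·P(B) + P(L|C)·P(C) + P(L|D)·P(D)
      = 0.224·0.1 + 0.146·0.07 + 0.238·0.11 + 0.232·0.72
      = 0.0224 + 0.01022 + 0.02618 + 0.16704 = 0.22584

P(L) ≈ 0.2258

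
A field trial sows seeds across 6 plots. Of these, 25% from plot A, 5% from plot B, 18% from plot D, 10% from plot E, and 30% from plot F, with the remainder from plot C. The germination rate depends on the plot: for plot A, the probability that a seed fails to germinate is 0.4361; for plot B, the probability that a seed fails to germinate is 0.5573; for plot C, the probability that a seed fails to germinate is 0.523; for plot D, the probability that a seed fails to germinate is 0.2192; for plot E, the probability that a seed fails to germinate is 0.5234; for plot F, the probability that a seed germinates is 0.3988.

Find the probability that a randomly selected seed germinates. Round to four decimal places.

P(G) ≈ 0.5282

P(C) = 1 − (0.25 + 0.05 + 0.18 + 0.1 + 0.3) = 0.12.
P(G|A) = 1 − 0.4361 = 0.5639.
P(G|B) = 1 − 0.5573 = 0.4427.
P(G|C) = 1 − 0.523 = 0.477.
P(G|D) = 1 − 0.2192 = 0.7808.
P(G|E) = 1 − 0.5234 = 0.4766.
Summing over the partition,
P(G) = P(G|A)·P(A) + P(G|B)·P(B) + P(G|C)·P(C) + P(G|D)·P(D) + P(G|E)·P(E) + P(G|F)·P(F)
      = 0.5639·0.25 + 0.4427·0.05 + 0.477·0.12 + 0.7808·0.18 + 0.4766·0.1 + 0.3988·0.3
      = 0.140975 + 0.022135 + 0.05724 + 0.140544 + 0.04766 + 0.11964 = 0.528194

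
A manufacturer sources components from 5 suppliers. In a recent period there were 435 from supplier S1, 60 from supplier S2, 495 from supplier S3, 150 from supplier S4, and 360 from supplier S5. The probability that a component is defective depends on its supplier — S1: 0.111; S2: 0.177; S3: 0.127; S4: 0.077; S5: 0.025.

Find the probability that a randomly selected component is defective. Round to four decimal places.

Total: 435 + 60 + 495 + 150 + 360 = 1500.
P(S1) = 435/1500 = 0.29. P(S2) = 60/1500 = 0.04. P(S3) = 495/1500 = 0.33. P(S4) = 150/1500 = 0.1. P(S5) = 360/1500 = 0.24.
P(D) = P(D|S1)·P(S1) + P(D|S2)·P(S2) + P(D|S3)·P(S3) + P(D|S4)·P(S4) + P(D|S5)·P(S5)
      = 0.111·0.29 + 0.177·0.04 + 0.127·0.33 + 0.077·0.1 + 0.025·0.24
      = 0.03219 + 0.00708 + 0.04191 + 0.0077 + 0.006 = 0.09488

0.0949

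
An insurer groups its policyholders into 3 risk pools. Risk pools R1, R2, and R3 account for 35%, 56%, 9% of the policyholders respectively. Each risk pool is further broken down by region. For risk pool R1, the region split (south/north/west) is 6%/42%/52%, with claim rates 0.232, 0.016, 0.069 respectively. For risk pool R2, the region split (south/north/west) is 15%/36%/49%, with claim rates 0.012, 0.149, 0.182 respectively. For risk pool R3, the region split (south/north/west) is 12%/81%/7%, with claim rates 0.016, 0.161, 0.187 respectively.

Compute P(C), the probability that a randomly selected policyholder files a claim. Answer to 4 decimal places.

P(C|R1) = 0.06·0.232 + 0.42·0.016 + 0.52·0.069 = 0.01392 + 0.00672 + 0.03588 = 0.05652
P(C|R2) = 0.15·0.012 + 0.36·0.149 + 0.49·0.182 = 0.0018 + 0.05364 + 0.08918 = 0.14462
P(C|R3) = 0.12·0.016 + 0.81·0.161 + 0.07·0.187 = 0.00192 + 0.13041 + 0.01309 = 0.14542
Then overall,
P(C) = 0.35·0.05652 + 0.56·0.14462 + 0.09·0.14542
      = 0.019782 + 0.0809872 + 0.0130878 = 0.113857

0.1139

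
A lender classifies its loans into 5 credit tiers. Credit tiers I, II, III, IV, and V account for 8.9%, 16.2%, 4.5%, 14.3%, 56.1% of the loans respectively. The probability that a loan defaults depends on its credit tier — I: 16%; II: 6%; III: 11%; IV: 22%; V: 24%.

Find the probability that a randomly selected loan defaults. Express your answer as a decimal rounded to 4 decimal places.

P(D) ≈ 0.1950

P(D) = P(D|I)·P(I) + P(D|II)·P(II) + P(D|III)·P(III) + P(D|IV)·P(IV) + P(D|V)·P(V)
      = 0.16·0.089 + 0.06·0.162 + 0.11·0.045 + 0.22·0.143 + 0.24·0.561
      = 0.01424 + 0.00972 + 0.00495 + 0.03146 + 0.13464 = 0.19501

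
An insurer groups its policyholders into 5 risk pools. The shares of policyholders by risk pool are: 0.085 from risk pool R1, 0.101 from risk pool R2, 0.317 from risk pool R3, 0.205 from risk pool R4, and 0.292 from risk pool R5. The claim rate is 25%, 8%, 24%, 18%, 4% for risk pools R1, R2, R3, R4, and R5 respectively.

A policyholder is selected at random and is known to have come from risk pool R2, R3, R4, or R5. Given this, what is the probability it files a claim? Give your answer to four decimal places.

0.1451

Let S = {R2, R3, R4, R5}.
P(S) = 0.101 + 0.317 + 0.205 + 0.292 = 0.915.
P(C ∩ S) = 0.08·0.101 + 0.24·0.317 + 0.18·0.205 + 0.04·0.292 = 0.00808 + 0.07608 + 0.0369 + 0.01168 = 0.13274.
P(C | S) = 0.13274 / 0.915 = 0.145071…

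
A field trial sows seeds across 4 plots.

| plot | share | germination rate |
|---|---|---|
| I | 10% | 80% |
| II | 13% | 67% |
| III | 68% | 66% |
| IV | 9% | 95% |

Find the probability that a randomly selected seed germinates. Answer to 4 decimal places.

P(G) = P(G|I)·P(I) + P(G|II)·P(II) + P(G|III)·P(III) + P(G|IV)·P(IV)
      = 0.8·0.1 + 0.67·0.13 + 0.66·0.68 + 0.95·0.09
      = 0.08 + 0.0871 + 0.4488 + 0.0855 = 0.7014

P(G) ≈ 0.7014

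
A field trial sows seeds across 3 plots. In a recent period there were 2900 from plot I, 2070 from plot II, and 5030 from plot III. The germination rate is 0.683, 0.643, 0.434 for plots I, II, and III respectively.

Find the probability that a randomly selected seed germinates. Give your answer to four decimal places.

0.5495

Total: 2900 + 2070 + 5030 = 10000.
P(I) = 2900/10000 = 0.29. P(II) = 2070/10000 = 0.207. P(III) = 5030/10000 = 0.503.
By the law of total probability,
P(G) = P(G|I)·P(I) + P(G|II)·P(II) + P(G|III)·P(III)
      = 0.683·0.29 + 0.643·0.207 + 0.434·0.503
      = 0.19807 + 0.133101 + 0.218302 = 0.549473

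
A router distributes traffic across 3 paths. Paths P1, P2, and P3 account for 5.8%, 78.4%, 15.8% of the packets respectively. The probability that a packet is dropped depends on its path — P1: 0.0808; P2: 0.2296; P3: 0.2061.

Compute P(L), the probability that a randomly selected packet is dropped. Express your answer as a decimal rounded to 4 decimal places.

0.2173

P(L) = P(L|P1)·P(P1) + P(L|P2)·P(P2) + P(L|P3)·P(P3)
      = 0.0808·0.058 + 0.2296·0.784 + 0.2061·0.158
      = 0.0046864 + 0.1800064 + 0.0325638 = 0.2172566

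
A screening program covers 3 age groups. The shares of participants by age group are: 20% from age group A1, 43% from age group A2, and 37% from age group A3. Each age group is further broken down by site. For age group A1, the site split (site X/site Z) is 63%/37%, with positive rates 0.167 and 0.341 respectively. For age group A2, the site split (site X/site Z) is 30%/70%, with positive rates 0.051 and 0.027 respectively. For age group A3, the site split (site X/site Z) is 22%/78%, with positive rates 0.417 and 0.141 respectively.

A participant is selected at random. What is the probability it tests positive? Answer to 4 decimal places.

P(T) ≈ 0.1356

P(T|A1) = 0.63·0.167 + 0.37·0.341 = 0.10521 + 0.12617 = 0.23138
P(T|A2) = 0.3·0.051 + 0.7·0.027 = 0.0153 + 0.0189 = 0.0342
P(T|A3) = 0.22·0.417 + 0.78·0.141 = 0.09174 + 0.10998 = 0.20172
By total probability over the outer partition,
P(T) = 0.2·0.23138 + 0.43·0.0342 + 0.37·0.20172
      = 0.046276 + 0.014706 + 0.0746364 = 0.1356184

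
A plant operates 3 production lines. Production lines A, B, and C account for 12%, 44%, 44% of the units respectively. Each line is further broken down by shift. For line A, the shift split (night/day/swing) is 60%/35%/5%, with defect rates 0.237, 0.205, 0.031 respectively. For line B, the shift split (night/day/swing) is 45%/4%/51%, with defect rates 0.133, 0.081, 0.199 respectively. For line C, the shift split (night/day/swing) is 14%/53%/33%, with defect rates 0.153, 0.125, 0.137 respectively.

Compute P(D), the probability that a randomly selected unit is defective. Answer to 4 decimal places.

P(D|A) = 0.6·0.237 + 0.35·0.205 + 0.05·0.031 = 0.1422 + 0.07175 + 0.00155 = 0.2155
P(D|B) = 0.45·0.133 + 0.04·0.081 + 0.51·0.199 = 0.05985 + 0.00324 + 0.10149 = 0.16458
P(D|C) = 0.14·0.153 + 0.53·0.125 + 0.33·0.137 = 0.02142 + 0.06625 + 0.04521 = 0.13288
Then overall,
P(D) = 0.12·0.2155 + 0.44·0.16458 + 0.44·0.13288
      = 0.02586 + 0.0724152 + 0.0584672 = 0.1567424

0.1567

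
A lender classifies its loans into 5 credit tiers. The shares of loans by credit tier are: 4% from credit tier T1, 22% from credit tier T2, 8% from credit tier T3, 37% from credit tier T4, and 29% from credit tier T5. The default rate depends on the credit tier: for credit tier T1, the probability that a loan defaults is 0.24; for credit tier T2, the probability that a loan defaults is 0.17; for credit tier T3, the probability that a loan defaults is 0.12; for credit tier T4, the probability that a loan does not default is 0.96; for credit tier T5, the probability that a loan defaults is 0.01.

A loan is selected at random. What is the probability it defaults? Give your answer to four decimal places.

0.0743

P(D|T4) = 1 − 0.96 = 0.04.
Using total probability over the partition,
P(D) = P(D|T1)·P(T1) + P(D|T2)·P(T2) + P(D|T3)·P(T3) + P(D|T4)·P(T4) + P(D|T5)·P(T5)
      = 0.24·0.04 + 0.17·0.22 + 0.12·0.08 + 0.04·0.37 + 0.01·0.29
      = 0.0096 + 0.0374 + 0.0096 + 0.0148 + 0.0029 = 0.0743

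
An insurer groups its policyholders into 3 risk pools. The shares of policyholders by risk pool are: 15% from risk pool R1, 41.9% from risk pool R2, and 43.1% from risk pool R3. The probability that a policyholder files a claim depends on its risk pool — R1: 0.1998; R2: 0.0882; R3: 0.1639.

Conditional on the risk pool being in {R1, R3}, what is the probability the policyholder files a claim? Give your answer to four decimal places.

P(C|S) ≈ 0.1732

Let S = {R1, R3}.
P(S) = 0.15 + 0.431 = 0.581.
P(C ∩ S) = 0.1998·0.15 + 0.1639·0.431 = 0.02997 + 0.0706409 = 0.1006109.
P(C | S) = 0.1006109 / 0.581 = 0.173169…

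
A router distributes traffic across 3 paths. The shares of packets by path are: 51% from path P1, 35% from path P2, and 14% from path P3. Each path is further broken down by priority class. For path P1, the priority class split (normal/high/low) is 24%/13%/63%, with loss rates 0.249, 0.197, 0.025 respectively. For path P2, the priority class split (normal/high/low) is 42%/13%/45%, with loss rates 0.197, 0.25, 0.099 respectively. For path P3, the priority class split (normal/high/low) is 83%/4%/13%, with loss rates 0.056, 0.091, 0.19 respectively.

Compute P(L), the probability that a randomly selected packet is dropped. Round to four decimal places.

P(L|P1) = 0.24·0.249 + 0.13·0.197 + 0.63·0.025 = 0.05976 + 0.02561 + 0.01575 = 0.10112
P(L|P2) = 0.42·0.197 + 0.13·0.25 + 0.45·0.099 = 0.08274 + 0.0325 + 0.04455 = 0.15979
P(L|P3) = 0.83·0.056 + 0.04·0.091 + 0.13·0.19 = 0.04648 + 0.00364 + 0.0247 = 0.07482
Then overall,
P(L) = 0.51·0.10112 + 0.35·0.15979 + 0.14·0.07482
      = 0.0515712 + 0.0559265 + 0.0104748 = 0.1179725

P(L) ≈ 0.1180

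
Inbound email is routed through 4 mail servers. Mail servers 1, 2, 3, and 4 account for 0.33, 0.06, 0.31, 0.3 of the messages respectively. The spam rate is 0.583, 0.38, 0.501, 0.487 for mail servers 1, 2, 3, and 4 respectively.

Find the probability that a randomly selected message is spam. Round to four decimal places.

By the law of total probability,
P(S) = P(S|1)·P(1) + P(S|2)·P(2) + P(S|3)·P(3) + P(S|4)·P(4)
      = 0.583·0.33 + 0.38·0.06 + 0.501·0.31 + 0.487·0.3
      = 0.19239 + 0.0228 + 0.15531 + 0.1461 = 0.5166

P(S) ≈ 0.5166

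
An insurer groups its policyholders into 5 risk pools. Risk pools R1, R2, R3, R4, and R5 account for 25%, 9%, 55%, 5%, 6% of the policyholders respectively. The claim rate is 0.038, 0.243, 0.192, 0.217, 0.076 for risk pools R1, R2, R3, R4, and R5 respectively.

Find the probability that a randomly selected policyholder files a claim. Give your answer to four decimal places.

P(C) = P(C|R1)·P(R1) + P(C|R2)·P(R2) + P(C|R3)·P(R3) + P(C|R4)·P(R4) + P(C|R5)·P(R5)
      = 0.038·0.25 + 0.243·0.09 + 0.192·0.55 + 0.217·0.05 + 0.076·0.06
      = 0.0095 + 0.02187 + 0.1056 + 0.01085 + 0.00456 = 0.15238

0.1524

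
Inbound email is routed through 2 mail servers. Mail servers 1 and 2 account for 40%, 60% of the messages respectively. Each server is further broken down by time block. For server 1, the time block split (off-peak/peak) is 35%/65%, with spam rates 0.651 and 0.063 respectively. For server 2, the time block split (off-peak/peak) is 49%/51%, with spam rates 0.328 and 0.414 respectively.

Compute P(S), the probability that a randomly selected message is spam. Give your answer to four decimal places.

0.3306

P(S|1) = 0.35·0.651 + 0.65·0.063 = 0.22785 + 0.04095 = 0.2688
P(S|2) = 0.49·0.328 + 0.51·0.414 = 0.16072 + 0.21114 = 0.37186
By total probability over the outer partition,
P(S) = 0.4·0.2688 + 0.6·0.37186
      = 0.10752 + 0.223116 = 0.330636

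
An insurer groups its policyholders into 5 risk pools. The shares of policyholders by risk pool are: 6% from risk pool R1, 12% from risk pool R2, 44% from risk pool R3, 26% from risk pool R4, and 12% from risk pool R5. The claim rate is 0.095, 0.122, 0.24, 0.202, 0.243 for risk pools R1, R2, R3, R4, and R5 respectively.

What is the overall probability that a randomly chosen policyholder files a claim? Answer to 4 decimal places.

P(C) ≈ 0.2076

P(C) = P(C|R1)·P(R1) + P(C|R2)·P(R2) + P(C|R3)·P(R3) + P(C|R4)·P(R4) + P(C|R5)·P(R5)
      = 0.095·0.06 + 0.122·0.12 + 0.24·0.44 + 0.202·0.26 + 0.243·0.12
      = 0.0057 + 0.01464 + 0.1056 + 0.05252 + 0.02916 = 0.20762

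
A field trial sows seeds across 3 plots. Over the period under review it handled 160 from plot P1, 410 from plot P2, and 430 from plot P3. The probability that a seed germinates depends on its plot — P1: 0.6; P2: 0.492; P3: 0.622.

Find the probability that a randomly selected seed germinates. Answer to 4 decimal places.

0.5652

Total: 160 + 410 + 430 = 1000.
P(P1) = 160/1000 = 0.16. P(P2) = 410/1000 = 0.41. P(P3) = 430/1000 = 0.43.
Using total probability over the partition,
P(G) = P(G|P1)·P(P1) + P(G|P2)·P(P2) + P(G|P3)·P(P3)
      = 0.6·0.16 + 0.492·0.41 + 0.622·0.43
      = 0.096 + 0.20172 + 0.26746 = 0.56518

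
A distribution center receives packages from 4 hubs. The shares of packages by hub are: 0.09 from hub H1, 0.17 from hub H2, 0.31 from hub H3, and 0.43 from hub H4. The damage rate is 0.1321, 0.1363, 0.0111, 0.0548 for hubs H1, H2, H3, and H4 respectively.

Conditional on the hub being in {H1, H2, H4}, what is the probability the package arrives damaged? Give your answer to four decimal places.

Let S = {H1, H2, H4}.
P(S) = 0.09 + 0.17 + 0.43 = 0.69.
P(D ∩ S) = 0.1321·0.09 + 0.1363·0.17 + 0.0548·0.43 = 0.011889 + 0.023171 + 0.023564 = 0.058624.
P(D | S) = 0.058624 / 0.69 = 0.084962…

0.0850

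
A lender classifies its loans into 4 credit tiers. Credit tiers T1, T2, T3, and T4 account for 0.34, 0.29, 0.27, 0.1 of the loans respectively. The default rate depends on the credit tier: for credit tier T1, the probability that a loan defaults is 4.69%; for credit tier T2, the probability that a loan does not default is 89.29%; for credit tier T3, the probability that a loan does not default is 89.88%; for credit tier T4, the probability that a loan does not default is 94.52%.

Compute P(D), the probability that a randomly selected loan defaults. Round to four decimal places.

P(D) ≈ 0.0798

P(D|T2) = 1 − 0.8929 = 0.1071.
P(D|T3) = 1 − 0.8988 = 0.1012.
P(D|T4) = 1 − 0.9452 = 0.0548.
By the law of total probability,
P(D) = P(D|T1)·P(T1) + P(D|T2)·P(T2) + P(D|T3)·P(T3) + P(D|T4)·P(T4)
      = 0.0469·0.34 + 0.1071·0.29 + 0.1012·0.27 + 0.0548·0.1
      = 0.015946 + 0.031059 + 0.027324 + 0.00548 = 0.079809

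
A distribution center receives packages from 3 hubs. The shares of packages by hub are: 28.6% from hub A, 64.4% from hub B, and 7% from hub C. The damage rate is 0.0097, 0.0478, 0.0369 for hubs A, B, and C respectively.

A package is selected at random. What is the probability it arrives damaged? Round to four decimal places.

Using total probability over the partition,
P(D) = P(D|A)·P(A) + P(D|B)·P(B) + P(D|C)·P(C)
      = 0.0097·0.286 + 0.0478·0.644 + 0.0369·0.07
      = 0.0027742 + 0.0307832 + 0.002583 = 0.0361404

P(D) ≈ 0.0361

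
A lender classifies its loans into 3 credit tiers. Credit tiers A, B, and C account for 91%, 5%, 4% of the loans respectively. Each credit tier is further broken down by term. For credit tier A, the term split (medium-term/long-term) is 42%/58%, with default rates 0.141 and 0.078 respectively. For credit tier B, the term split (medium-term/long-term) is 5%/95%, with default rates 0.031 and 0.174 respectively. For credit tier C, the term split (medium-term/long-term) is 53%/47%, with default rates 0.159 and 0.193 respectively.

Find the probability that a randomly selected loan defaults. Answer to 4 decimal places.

P(D) ≈ 0.1104

P(D|A) = 0.42·0.141 + 0.58·0.078 = 0.05922 + 0.04524 = 0.10446
P(D|B) = 0.05·0.031 + 0.95·0.174 = 0.00155 + 0.1653 = 0.16685
P(D|C) = 0.53·0.159 + 0.47·0.193 = 0.08427 + 0.09071 = 0.17498
Then overall,
P(D) = 0.91·0.10446 + 0.05·0.16685 + 0.04·0.17498
      = 0.0950586 + 0.0083425 + 0.0069992 = 0.1104003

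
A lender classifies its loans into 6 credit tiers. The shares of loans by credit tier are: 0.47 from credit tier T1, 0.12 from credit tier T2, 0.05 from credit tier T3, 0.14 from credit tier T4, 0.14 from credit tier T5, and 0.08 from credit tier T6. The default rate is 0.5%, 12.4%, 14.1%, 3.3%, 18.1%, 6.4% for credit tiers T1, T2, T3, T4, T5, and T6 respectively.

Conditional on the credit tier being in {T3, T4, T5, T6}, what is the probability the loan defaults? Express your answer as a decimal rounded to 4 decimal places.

Let S = {T3, T4, T5, T6}.
P(S) = 0.05 + 0.14 + 0.14 + 0.08 = 0.41.
P(D ∩ S) = 0.141·0.05 + 0.033·0.14 + 0.181·0.14 + 0.064·0.08 = 0.00705 + 0.00462 + 0.02534 + 0.00512 = 0.04213.
P(D | S) = 0.04213 / 0.41 = 0.102756…

0.1028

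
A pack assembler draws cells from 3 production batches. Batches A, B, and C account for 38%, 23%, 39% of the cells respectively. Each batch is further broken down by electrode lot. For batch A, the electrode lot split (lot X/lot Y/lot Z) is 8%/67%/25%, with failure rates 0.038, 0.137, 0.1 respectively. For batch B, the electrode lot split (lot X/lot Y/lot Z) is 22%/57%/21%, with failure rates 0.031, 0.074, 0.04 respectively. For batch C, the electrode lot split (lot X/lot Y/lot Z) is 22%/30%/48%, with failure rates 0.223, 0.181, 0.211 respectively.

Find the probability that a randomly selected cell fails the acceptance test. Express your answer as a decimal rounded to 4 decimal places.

P(F) ≈ 0.1385

P(F|A) = 0.08·0.038 + 0.67·0.137 + 0.25·0.1 = 0.00304 + 0.09179 + 0.025 = 0.11983
P(F|B) = 0.22·0.031 + 0.57·0.074 + 0.21·0.04 = 0.00682 + 0.04218 + 0.0084 = 0.0574
P(F|C) = 0.22·0.223 + 0.3·0.181 + 0.48·0.211 = 0.04906 + 0.0543 + 0.10128 = 0.20464
By total probability over the outer partition,
P(F) = 0.38·0.11983 + 0.23·0.0574 + 0.39·0.20464
      = 0.0455354 + 0.013202 + 0.0798096 = 0.138547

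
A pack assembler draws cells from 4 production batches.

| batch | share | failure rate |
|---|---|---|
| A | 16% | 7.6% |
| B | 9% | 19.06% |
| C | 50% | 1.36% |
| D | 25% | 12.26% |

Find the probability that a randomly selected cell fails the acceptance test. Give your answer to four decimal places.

P(F) ≈ 0.0668

P(F) = P(F|A)·P(A) + P(F|B)·P(B) + P(F|C)·P(C) + P(F|D)·P(D)
      = 0.076·0.16 + 0.1906·0.09 + 0.0136·0.5 + 0.1226·0.25
      = 0.01216 + 0.017154 + 0.0068 + 0.03065 = 0.066764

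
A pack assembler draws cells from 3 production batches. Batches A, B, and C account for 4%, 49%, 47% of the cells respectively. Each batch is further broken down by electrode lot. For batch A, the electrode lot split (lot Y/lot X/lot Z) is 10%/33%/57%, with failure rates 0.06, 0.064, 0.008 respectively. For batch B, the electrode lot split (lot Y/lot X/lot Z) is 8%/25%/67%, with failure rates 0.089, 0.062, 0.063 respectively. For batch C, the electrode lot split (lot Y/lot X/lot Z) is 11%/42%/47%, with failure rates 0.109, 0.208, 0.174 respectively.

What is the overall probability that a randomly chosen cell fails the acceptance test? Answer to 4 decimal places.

P(F|A) = 0.1·0.06 + 0.33·0.064 + 0.57·0.008 = 0.006 + 0.02112 + 0.00456 = 0.03168
P(F|B) = 0.08·0.089 + 0.25·0.062 + 0.67·0.063 = 0.00712 + 0.0155 + 0.04221 = 0.06483
P(F|C) = 0.11·0.109 + 0.42·0.208 + 0.47·0.174 = 0.01199 + 0.08736 + 0.08178 = 0.18113
By total probability over the outer partition,
P(F) = 0.04·0.03168 + 0.49·0.06483 + 0.47·0.18113
      = 0.0012672 + 0.0317667 + 0.0851311 = 0.118165

P(F) ≈ 0.1182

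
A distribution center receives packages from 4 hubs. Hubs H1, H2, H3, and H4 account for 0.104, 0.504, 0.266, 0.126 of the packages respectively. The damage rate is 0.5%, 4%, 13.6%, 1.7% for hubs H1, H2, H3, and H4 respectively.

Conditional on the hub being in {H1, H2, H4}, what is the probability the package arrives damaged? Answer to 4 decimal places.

P(D|S) ≈ 0.0311

Let S = {H1, H2, H4}.
P(S) = 0.104 + 0.504 + 0.126 = 0.734.
P(D ∩ S) = 0.005·0.104 + 0.04·0.504 + 0.017·0.126 = 0.00052 + 0.02016 + 0.002142 = 0.022822.
P(D | S) = 0.022822 / 0.734 = 0.031093…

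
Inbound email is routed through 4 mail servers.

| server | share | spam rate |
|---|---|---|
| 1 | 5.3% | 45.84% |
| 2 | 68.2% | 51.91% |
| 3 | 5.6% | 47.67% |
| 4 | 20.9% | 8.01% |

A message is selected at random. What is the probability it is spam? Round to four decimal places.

Summing over the partition,
P(S) = P(S|1)·P(1) + P(S|2)·P(2) + P(S|3)·P(3) + P(S|4)·P(4)
      = 0.4584·0.053 + 0.5191·0.682 + 0.4767·0.056 + 0.0801·0.209
      = 0.0242952 + 0.3540262 + 0.0266952 + 0.0167409 = 0.4217575

0.4218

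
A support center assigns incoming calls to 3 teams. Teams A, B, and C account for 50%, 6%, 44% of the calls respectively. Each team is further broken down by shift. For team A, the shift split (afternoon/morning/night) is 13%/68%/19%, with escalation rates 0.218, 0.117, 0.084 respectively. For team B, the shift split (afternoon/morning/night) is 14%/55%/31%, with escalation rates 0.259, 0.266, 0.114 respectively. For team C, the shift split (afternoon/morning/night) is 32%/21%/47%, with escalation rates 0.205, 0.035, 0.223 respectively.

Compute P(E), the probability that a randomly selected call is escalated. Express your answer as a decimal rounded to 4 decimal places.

P(E|A) = 0.13·0.218 + 0.68·0.117 + 0.19·0.084 = 0.02834 + 0.07956 + 0.01596 = 0.12386
P(E|B) = 0.14·0.259 + 0.55·0.266 + 0.31·0.114 = 0.03626 + 0.1463 + 0.03534 = 0.2179
P(E|C) = 0.32·0.205 + 0.21·0.035 + 0.47·0.223 = 0.0656 + 0.00735 + 0.10481 = 0.17776
By total probability over the outer partition,
P(E) = 0.5·0.12386 + 0.06·0.2179 + 0.44·0.17776
      = 0.06193 + 0.013074 + 0.0782144 = 0.1532184

0.1532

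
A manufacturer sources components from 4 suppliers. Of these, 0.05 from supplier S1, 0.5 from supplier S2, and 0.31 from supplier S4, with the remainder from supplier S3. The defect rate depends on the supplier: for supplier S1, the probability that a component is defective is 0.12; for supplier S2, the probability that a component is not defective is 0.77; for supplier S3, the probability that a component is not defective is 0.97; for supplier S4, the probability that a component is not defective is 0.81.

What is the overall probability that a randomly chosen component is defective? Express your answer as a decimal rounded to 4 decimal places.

P(S3) = 1 − (0.05 + 0.5 + 0.31) = 0.14.
P(D|S2) = 1 − 0.77 = 0.23.
P(D|S3) = 1 − 0.97 = 0.03.
P(D|S4) = 1 − 0.81 = 0.19.
P(D) = P(D|S1)·P(S1) + P(D|S2)·P(S2) + P(D|S3)·P(S3) + P(D|S4)·P(S4)
      = 0.12·0.05 + 0.23·0.5 + 0.03·0.14 + 0.19·0.31
      = 0.006 + 0.115 + 0.0042 + 0.0589 = 0.1841

0.1841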